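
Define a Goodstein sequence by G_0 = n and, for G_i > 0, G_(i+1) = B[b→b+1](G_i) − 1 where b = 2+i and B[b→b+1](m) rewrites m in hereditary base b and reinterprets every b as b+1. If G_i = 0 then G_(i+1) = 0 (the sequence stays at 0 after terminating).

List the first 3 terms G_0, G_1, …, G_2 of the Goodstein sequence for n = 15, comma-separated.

15, 111, 1283

step 0: 15 = 2^(2 + 1) + 2^2 + 2 + 1; sub 3 for 2: 3^(3 + 1) + 3^3 + 3 + 1; = 112; G_1 = 112−1 = 111
step 1: 111 = 3^(3 + 1) + 3^3 + 3; sub 4 for 3: 4^(4 + 1) + 4^4 + 4; = 1284; G_2 = 1284−1 = 1283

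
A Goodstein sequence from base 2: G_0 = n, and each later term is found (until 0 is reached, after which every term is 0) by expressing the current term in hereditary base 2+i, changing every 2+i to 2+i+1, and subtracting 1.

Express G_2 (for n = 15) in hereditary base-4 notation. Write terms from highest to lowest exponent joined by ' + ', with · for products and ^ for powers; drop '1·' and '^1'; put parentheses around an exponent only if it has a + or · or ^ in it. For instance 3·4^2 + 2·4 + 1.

4^(4 + 1) + 4^4 + 3

15 —HB2→ 2^(2 + 1) + 2^2 + 2 + 1 —bump→ 3^(3 + 1) + 3^3 + 3 + 1 = 112 —(−1)→ 111
111 —HB3→ 3^(3 + 1) + 3^3 + 3 —bump→ 4^(4 + 1) + 4^4 + 4 = 1284 —(−1)→ 1283
1283 —HB4→ 4^(4 + 1) + 4^4 + 3 —bump→ 5^(5 + 1) + 5^5 + 3 = 18753 —(−1)→ 18752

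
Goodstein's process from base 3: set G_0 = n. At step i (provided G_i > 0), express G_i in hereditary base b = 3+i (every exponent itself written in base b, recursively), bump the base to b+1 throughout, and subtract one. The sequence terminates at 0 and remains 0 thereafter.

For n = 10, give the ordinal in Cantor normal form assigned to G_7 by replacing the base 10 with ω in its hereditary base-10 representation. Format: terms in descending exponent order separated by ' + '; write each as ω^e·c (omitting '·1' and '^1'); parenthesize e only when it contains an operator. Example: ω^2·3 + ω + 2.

step 0: 10 = 3^2 + 1; sub 4 for 3: 4^2 + 1; = 17; G_1 = 17−1 = 16
step 1: 16 = 4^2; sub 5 for 4: 5^2; = 25; G_2 = 25−1 = 24
step 2: 24 = 4·5 + 4; sub 6 for 5: 4·6 + 4; = 28; G_3 = 28−1 = 27
step 3: 27 = 4·6 + 3; sub 7 for 6: 4·7 + 3; = 31; G_4 = 31−1 = 30
step 4: 30 = 4·7 + 2; sub 8 for 7: 4·8 + 2; = 34; G_5 = 34−1 = 33
step 5: 33 = 4·8 + 1; sub 9 for 8: 4·9 + 1; = 37; G_6 = 37−1 = 36
step 6: 36 = 4·9; sub 10 for 9: 4·10; = 40; G_7 = 40−1 = 39
step 7: 39 = 3·10 + 9; sub 11 for 10: 3·11 + 9; = 42; G_8 = 42−1 = 41

ω·3 + 9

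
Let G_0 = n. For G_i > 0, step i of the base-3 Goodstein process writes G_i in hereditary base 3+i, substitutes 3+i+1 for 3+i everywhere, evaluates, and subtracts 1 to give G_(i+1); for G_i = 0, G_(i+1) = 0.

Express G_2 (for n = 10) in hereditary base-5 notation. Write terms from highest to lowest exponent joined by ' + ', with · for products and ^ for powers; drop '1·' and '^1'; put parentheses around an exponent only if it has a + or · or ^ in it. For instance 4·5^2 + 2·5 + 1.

G_0=10  [base 3] 3^2 + 1  →[3↦4]→  4^2 + 1 = 17  −1 ⇒ G_1=16
G_1=16  [base 4] 4^2  →[4↦5]→  5^2 = 25  −1 ⇒ G_2=24
G_2=24  [base 5] 4·5 + 4  →[5↦6]→  4·6 + 4 = 28  −1 ⇒ G_3=27

4·5 + 4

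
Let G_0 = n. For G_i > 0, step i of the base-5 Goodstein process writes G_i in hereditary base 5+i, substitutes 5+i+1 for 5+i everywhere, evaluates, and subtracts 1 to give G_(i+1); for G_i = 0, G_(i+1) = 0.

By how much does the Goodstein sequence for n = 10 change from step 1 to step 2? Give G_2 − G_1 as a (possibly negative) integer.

0

10 —HB5→ 2·5 —bump→ 2·6 = 12 —(−1)→ 11
11 —HB6→ 6 + 5 —bump→ 7 + 5 = 12 —(−1)→ 11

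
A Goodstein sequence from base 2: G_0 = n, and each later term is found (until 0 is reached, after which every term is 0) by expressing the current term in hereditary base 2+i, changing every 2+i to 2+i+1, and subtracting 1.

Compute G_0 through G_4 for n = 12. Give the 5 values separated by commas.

(0) 12|_2 = 2^(2 + 1) + 2^2 ↦ 3^(3 + 1) + 3^3|_3 = 108 ⇒ 107
(1) 107|_3 = 3^(3 + 1) + 2·3^2 + 2·3 + 2 ↦ 4^(4 + 1) + 2·4^2 + 2·4 + 2|_4 = 1066 ⇒ 1065
(2) 1065|_4 = 4^(4 + 1) + 2·4^2 + 2·4 + 1 ↦ 5^(5 + 1) + 2·5^2 + 2·5 + 1|_5 = 15686 ⇒ 15685
(3) 15685|_5 = 5^(5 + 1) + 2·5^2 + 2·5 ↦ 6^(6 + 1) + 2·6^2 + 2·6|_6 = 280020 ⇒ 280019

12, 107, 1065, 15685, 280019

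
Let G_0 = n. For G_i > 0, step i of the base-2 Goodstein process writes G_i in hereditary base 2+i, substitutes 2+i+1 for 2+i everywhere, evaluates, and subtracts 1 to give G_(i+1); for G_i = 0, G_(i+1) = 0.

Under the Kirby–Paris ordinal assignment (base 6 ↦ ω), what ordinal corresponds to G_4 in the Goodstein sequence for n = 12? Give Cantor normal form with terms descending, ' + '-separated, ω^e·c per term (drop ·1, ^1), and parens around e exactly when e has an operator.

ω^(ω + 1) + ω^2·2 + ω + 5

base 2: 12 = 2^(2 + 1) + 2^2; at 3: 3^(3 + 1) + 3^3 = 108; next = 107
base 3: 107 = 3^(3 + 1) + 2·3^2 + 2·3 + 2; at 4: 4^(4 + 1) + 2·4^2 + 2·4 + 2 = 1066; next = 1065
base 4: 1065 = 4^(4 + 1) + 2·4^2 + 2·4 + 1; at 5: 5^(5 + 1) + 2·5^2 + 2·5 + 1 = 15686; next = 15685
base 5: 15685 = 5^(5 + 1) + 2·5^2 + 2·5; at 6: 6^(6 + 1) + 2·6^2 + 2·6 = 280020; next = 280019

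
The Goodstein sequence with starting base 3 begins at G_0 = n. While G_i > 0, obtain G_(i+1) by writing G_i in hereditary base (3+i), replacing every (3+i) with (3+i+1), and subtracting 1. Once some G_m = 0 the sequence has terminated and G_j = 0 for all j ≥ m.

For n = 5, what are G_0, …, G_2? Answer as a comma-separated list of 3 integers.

5, 5, 5

G_0 = 5. HB_3(5) = 3 + 2. Bump = 6. G_1 = 5.
G_1 = 5. HB_4(5) = 4 + 1. Bump = 6. G_2 = 5.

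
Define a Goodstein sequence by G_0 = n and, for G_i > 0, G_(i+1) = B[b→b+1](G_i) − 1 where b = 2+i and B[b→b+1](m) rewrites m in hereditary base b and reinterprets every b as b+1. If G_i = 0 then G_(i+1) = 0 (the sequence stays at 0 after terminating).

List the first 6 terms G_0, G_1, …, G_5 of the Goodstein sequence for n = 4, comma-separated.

G_0 = 4. HB_2(4) = 2^2. Bump = 27. G_1 = 26.
G_1 = 26. HB_3(26) = 2·3^2 + 2·3 + 2. Bump = 42. G_2 = 41.
G_2 = 41. HB_4(41) = 2·4^2 + 2·4 + 1. Bump = 61. G_3 = 60.
G_3 = 60. HB_5(60) = 2·5^2 + 2·5. Bump = 84. G_4 = 83.
G_4 = 83. HB_6(83) = 2·6^2 + 6 + 5. Bump = 110. G_5 = 109.

4, 26, 41, 60, 83, 109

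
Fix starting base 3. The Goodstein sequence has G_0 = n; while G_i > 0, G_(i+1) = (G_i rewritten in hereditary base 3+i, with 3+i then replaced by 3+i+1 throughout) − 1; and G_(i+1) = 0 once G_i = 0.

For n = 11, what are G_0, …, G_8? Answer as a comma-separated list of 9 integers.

[0] 11 ≡ 3^2 + 2 (base 3). Lift 4: 18. −1: 17.
[1] 17 ≡ 4^2 + 1 (base 4). Lift 5: 26. −1: 25.
[2] 25 ≡ 5^2 (base 5). Lift 6: 36. −1: 35.
[3] 35 ≡ 5·6 + 5 (base 6). Lift 7: 40. −1: 39.
[4] 39 ≡ 5·7 + 4 (base 7). Lift 8: 44. −1: 43.
[5] 43 ≡ 5·8 + 3 (base 8). Lift 9: 48. −1: 47.
[6] 47 ≡ 5·9 + 2 (base 9). Lift 10: 52. −1: 51.
[7] 51 ≡ 5·10 + 1 (base 10). Lift 11: 56. −1: 55.

11, 17, 25, 35, 39, 43, 47, 51, 55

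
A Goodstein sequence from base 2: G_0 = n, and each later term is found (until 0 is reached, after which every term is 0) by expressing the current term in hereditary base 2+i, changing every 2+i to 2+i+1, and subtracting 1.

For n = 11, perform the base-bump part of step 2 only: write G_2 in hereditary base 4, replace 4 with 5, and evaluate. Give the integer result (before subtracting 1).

11 —HB2→ 2^(2 + 1) + 2 + 1 —bump→ 3^(3 + 1) + 3 + 1 = 85 —(−1)→ 84
84 —HB3→ 3^(3 + 1) + 3 —bump→ 4^(4 + 1) + 4 = 1028 —(−1)→ 1027
1027 —HB4→ 4^(4 + 1) + 3 —bump→ 5^(5 + 1) + 3 = 15628 —(−1)→ 15627

15628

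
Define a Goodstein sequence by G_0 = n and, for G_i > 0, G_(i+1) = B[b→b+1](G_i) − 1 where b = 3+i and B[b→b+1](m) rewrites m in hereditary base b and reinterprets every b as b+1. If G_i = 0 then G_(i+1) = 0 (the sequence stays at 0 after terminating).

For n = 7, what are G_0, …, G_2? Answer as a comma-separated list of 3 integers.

7, 8, 9

G_0=7  [base 3] 2·3 + 1  →[3↦4]→  2·4 + 1 = 9  −1 ⇒ G_1=8
G_1=8  [base 4] 2·4  →[4↦5]→  2·5 = 10  −1 ⇒ G_2=9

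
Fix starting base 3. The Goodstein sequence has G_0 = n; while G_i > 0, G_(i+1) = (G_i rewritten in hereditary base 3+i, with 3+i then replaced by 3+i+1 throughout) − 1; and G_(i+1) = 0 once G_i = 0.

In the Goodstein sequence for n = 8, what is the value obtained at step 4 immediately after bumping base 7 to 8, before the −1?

[0] 8 ≡ 2·3 + 2 (base 3). Lift 4: 10. −1: 9.
[1] 9 ≡ 2·4 + 1 (base 4). Lift 5: 11. −1: 10.
[2] 10 ≡ 2·5 (base 5). Lift 6: 12. −1: 11.
[3] 11 ≡ 6 + 5 (base 6). Lift 7: 12. −1: 11.
[4] 11 ≡ 7 + 4 (base 7). Lift 8: 12. −1: 11.

12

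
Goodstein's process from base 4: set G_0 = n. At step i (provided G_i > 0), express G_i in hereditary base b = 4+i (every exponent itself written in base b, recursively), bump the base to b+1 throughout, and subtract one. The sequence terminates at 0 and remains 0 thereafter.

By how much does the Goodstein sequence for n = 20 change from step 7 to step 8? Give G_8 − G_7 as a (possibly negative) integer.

8

i=0: 20 = 4^2 + 4 (b=4); 4→5: 5^2 + 5 = 30; 30−1 = 29
i=1: 29 = 5^2 + 4 (b=5); 5→6: 6^2 + 4 = 40; 40−1 = 39
i=2: 39 = 6^2 + 3 (b=6); 6→7: 7^2 + 3 = 52; 52−1 = 51
i=3: 51 = 7^2 + 2 (b=7); 7→8: 8^2 + 2 = 66; 66−1 = 65
i=4: 65 = 8^2 + 1 (b=8); 8→9: 9^2 + 1 = 82; 82−1 = 81
i=5: 81 = 9^2 (b=9); 9→10: 10^2 = 100; 100−1 = 99
i=6: 99 = 9·10 + 9 (b=10); 10→11: 9·11 + 9 = 108; 108−1 = 107
i=7: 107 = 9·11 + 8 (b=11); 11→12: 9·12 + 8 = 116; 116−1 = 115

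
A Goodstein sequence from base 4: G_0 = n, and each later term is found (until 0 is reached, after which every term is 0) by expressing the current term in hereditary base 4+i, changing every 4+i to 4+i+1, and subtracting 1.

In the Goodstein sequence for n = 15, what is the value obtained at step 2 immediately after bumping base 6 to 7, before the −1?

(0) 15|_4 = 3·4 + 3 ↦ 3·5 + 3|_5 = 18 ⇒ 17
(1) 17|_5 = 3·5 + 2 ↦ 3·6 + 2|_6 = 20 ⇒ 19

22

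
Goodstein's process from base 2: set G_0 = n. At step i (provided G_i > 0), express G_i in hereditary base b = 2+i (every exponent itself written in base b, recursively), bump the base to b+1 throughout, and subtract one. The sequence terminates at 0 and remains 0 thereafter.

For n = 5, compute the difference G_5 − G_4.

G_0 = 5. HB_2(5) = 2^2 + 1. Bump = 28. G_1 = 27.
G_1 = 27. HB_3(27) = 3^3. Bump = 256. G_2 = 255.
G_2 = 255. HB_4(255) = 3·4^3 + 3·4^2 + 3·4 + 3. Bump = 468. G_3 = 467.
G_3 = 467. HB_5(467) = 3·5^3 + 3·5^2 + 3·5 + 2. Bump = 776. G_4 = 775.
G_4 = 775. HB_6(775) = 3·6^3 + 3·6^2 + 3·6 + 1. Bump = 1198. G_5 = 1197.

422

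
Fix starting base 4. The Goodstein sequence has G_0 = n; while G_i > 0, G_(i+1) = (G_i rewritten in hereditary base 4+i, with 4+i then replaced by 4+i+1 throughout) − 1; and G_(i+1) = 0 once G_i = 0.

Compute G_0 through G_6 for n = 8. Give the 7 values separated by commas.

8, 9, 9, 9, 9, 9, 9

base 4: 8 = 2·4; at 5: 2·5 = 10; next = 9
base 5: 9 = 5 + 4; at 6: 6 + 4 = 10; next = 9
base 6: 9 = 6 + 3; at 7: 7 + 3 = 10; next = 9
base 7: 9 = 7 + 2; at 8: 8 + 2 = 10; next = 9
base 8: 9 = 8 + 1; at 9: 9 + 1 = 10; next = 9
base 9: 9 = 9; at 10: 10 = 10; next = 9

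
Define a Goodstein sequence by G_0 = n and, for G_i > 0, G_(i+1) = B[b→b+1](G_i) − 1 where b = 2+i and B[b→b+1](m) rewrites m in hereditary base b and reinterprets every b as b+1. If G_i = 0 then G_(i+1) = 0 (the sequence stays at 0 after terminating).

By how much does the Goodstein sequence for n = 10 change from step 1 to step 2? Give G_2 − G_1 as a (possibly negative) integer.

942

(0) 10|_2 = 2^(2 + 1) + 2 ↦ 3^(3 + 1) + 3|_3 = 84 ⇒ 83
(1) 83|_3 = 3^(3 + 1) + 2 ↦ 4^(4 + 1) + 2|_4 = 1026 ⇒ 1025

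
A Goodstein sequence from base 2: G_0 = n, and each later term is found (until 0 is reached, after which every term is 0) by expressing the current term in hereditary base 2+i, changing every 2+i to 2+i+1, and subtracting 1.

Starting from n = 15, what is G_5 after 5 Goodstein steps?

G_0 = 15. HB_2(15) = 2^(2 + 1) + 2^2 + 2 + 1. Bump = 112. G_1 = 111.
G_1 = 111. HB_3(111) = 3^(3 + 1) + 3^3 + 3. Bump = 1284. G_2 = 1283.
G_2 = 1283. HB_4(1283) = 4^(4 + 1) + 4^4 + 3. Bump = 18753. G_3 = 18752.
G_3 = 18752. HB_5(18752) = 5^(5 + 1) + 5^5 + 2. Bump = 326594. G_4 = 326593.
G_4 = 326593. HB_6(326593) = 6^(6 + 1) + 6^6 + 1. Bump = 6588345. G_5 = 6588344.
G_5 = 6588344. HB_7(6588344) = 7^(7 + 1) + 7^7. Bump = 150994944. G_6 = 150994943.

6588344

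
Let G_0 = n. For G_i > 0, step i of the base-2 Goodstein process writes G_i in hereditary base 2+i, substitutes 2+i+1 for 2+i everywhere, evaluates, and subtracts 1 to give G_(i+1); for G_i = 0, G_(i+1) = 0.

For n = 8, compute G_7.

G_0 = 8. HB_2(8) = 2^(2 + 1). Bump = 81. G_1 = 80.
G_1 = 80. HB_3(80) = 2·3^3 + 2·3^2 + 2·3 + 2. Bump = 554. G_2 = 553.
G_2 = 553. HB_4(553) = 2·4^4 + 2·4^2 + 2·4 + 1. Bump = 6311. G_3 = 6310.
G_3 = 6310. HB_5(6310) = 2·5^5 + 2·5^2 + 2·5. Bump = 93396. G_4 = 93395.
G_4 = 93395. HB_6(93395) = 2·6^6 + 2·6^2 + 6 + 5. Bump = 1647196. G_5 = 1647195.
G_5 = 1647195. HB_7(1647195) = 2·7^7 + 2·7^2 + 7 + 4. Bump = 33554572. G_6 = 33554571.
G_6 = 33554571. HB_8(33554571) = 2·8^8 + 2·8^2 + 8 + 3. Bump = 774841152. G_7 = 774841151.
G_7 = 774841151. HB_9(774841151) = 2·9^9 + 2·9^2 + 9 + 2. Bump = 20000000212. G_8 = 20000000211.

774841151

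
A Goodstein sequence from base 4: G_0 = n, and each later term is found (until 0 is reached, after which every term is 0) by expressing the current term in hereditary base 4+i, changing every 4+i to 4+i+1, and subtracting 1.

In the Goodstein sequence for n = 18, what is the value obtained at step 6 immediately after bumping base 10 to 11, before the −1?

69

i=0: 18 = 4^2 + 2 (b=4); 4→5: 5^2 + 2 = 27; 27−1 = 26
i=1: 26 = 5^2 + 1 (b=5); 5→6: 6^2 + 1 = 37; 37−1 = 36
i=2: 36 = 6^2 (b=6); 6→7: 7^2 = 49; 49−1 = 48
i=3: 48 = 6·7 + 6 (b=7); 7→8: 6·8 + 6 = 54; 54−1 = 53
i=4: 53 = 6·8 + 5 (b=8); 8→9: 6·9 + 5 = 59; 59−1 = 58
i=5: 58 = 6·9 + 4 (b=9); 9→10: 6·10 + 4 = 64; 64−1 = 63
i=6: 63 = 6·10 + 3 (b=10); 10→11: 6·11 + 3 = 69; 69−1 = 68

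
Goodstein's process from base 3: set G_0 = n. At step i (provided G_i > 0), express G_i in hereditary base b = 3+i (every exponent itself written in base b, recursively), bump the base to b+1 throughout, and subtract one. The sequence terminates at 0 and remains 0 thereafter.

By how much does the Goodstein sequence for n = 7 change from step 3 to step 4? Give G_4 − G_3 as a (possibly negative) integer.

0

step 0: 7 = 2·3 + 1; sub 4 for 3: 2·4 + 1; = 9; G_1 = 9−1 = 8
step 1: 8 = 2·4; sub 5 for 4: 2·5; = 10; G_2 = 10−1 = 9
step 2: 9 = 5 + 4; sub 6 for 5: 6 + 4; = 10; G_3 = 10−1 = 9
step 3: 9 = 6 + 3; sub 7 for 6: 7 + 3; = 10; G_4 = 10−1 = 9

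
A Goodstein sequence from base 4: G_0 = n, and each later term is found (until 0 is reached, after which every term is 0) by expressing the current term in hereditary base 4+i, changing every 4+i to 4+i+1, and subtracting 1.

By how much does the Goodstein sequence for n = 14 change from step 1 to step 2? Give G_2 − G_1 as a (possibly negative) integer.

step 0: 14 = 3·4 + 2; sub 5 for 4: 3·5 + 2; = 17; G_1 = 17−1 = 16
step 1: 16 = 3·5 + 1; sub 6 for 5: 3·6 + 1; = 19; G_2 = 19−1 = 18

2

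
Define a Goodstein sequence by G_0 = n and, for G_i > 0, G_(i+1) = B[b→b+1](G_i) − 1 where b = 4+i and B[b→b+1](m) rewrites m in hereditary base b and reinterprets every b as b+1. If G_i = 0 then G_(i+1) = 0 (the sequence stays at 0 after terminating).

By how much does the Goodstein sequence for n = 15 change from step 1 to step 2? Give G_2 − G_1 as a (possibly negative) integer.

15 —HB4→ 3·4 + 3 —bump→ 3·5 + 3 = 18 —(−1)→ 17
17 —HB5→ 3·5 + 2 —bump→ 3·6 + 2 = 20 —(−1)→ 19

2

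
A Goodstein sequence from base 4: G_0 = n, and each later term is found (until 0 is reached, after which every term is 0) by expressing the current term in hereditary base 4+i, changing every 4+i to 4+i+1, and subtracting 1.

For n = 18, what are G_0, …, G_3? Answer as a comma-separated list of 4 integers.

18, 26, 36, 48

step 0: 18 = 4^2 + 2; sub 5 for 4: 5^2 + 2; = 27; G_1 = 27−1 = 26
step 1: 26 = 5^2 + 1; sub 6 for 5: 6^2 + 1; = 37; G_2 = 37−1 = 36
step 2: 36 = 6^2; sub 7 for 6: 7^2; = 49; G_3 = 49−1 = 48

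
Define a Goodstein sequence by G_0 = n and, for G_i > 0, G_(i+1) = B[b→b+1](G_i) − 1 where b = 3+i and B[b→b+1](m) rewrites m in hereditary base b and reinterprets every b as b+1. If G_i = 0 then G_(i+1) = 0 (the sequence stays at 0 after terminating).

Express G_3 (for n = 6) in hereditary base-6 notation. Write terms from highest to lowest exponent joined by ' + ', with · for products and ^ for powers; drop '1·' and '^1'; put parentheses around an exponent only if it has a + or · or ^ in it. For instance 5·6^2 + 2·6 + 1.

6 —HB3→ 2·3 —bump→ 2·4 = 8 —(−1)→ 7
7 —HB4→ 4 + 3 —bump→ 5 + 3 = 8 —(−1)→ 7
7 —HB5→ 5 + 2 —bump→ 6 + 2 = 8 —(−1)→ 7
7 —HB6→ 6 + 1 —bump→ 7 + 1 = 8 —(−1)→ 7

6 + 1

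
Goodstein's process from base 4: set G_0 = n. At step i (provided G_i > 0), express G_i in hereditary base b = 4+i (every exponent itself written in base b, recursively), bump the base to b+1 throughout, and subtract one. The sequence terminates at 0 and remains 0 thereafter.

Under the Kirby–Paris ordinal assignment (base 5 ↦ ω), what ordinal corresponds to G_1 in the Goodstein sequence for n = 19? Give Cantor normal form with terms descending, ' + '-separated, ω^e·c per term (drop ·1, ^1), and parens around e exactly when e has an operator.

ω^2 + 2

base 4: 19 = 4^2 + 3; at 5: 5^2 + 3 = 28; next = 27
base 5: 27 = 5^2 + 2; at 6: 6^2 + 2 = 38; next = 37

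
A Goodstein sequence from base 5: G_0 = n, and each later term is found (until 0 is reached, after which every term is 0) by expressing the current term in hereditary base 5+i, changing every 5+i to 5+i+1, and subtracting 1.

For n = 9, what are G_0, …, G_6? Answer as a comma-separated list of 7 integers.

9, 9, 9, 9, 9, 9, 8

9 —HB5→ 5 + 4 —bump→ 6 + 4 = 10 —(−1)→ 9
9 —HB6→ 6 + 3 —bump→ 7 + 3 = 10 —(−1)→ 9
9 —HB7→ 7 + 2 —bump→ 8 + 2 = 10 —(−1)→ 9
9 —HB8→ 8 + 1 —bump→ 9 + 1 = 10 —(−1)→ 9
9 —HB9→ 9 —bump→ 10 = 10 —(−1)→ 9
9 —HB10→ 9 —bump→ 9 = 9 —(−1)→ 8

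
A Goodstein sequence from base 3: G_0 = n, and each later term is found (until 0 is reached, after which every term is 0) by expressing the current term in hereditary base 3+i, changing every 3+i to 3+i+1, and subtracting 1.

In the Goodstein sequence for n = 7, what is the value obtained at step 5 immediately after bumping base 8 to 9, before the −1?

10

i=0: 7 = 2·3 + 1 (b=3); 3→4: 2·4 + 1 = 9; 9−1 = 8
i=1: 8 = 2·4 (b=4); 4→5: 2·5 = 10; 10−1 = 9
i=2: 9 = 5 + 4 (b=5); 5→6: 6 + 4 = 10; 10−1 = 9
i=3: 9 = 6 + 3 (b=6); 6→7: 7 + 3 = 10; 10−1 = 9
i=4: 9 = 7 + 2 (b=7); 7→8: 8 + 2 = 10; 10−1 = 9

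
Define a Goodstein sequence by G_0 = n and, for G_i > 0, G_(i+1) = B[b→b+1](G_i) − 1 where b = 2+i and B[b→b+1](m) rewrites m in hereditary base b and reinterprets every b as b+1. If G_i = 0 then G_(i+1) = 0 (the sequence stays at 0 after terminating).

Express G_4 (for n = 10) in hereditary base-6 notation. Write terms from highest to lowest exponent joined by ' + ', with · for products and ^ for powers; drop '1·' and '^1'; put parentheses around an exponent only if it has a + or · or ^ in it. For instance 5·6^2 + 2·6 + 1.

base 2: 10 = 2^(2 + 1) + 2; at 3: 3^(3 + 1) + 3 = 84; next = 83
base 3: 83 = 3^(3 + 1) + 2; at 4: 4^(4 + 1) + 2 = 1026; next = 1025
base 4: 1025 = 4^(4 + 1) + 1; at 5: 5^(5 + 1) + 1 = 15626; next = 15625
base 5: 15625 = 5^(5 + 1); at 6: 6^(6 + 1) = 279936; next = 279935
base 6: 279935 = 5·6^6 + 5·6^5 + 5·6^4 + 5·6^3 + 5·6^2 + 5·6 + 5; at 7: 5·7^7 + 5·7^5 + 5·7^4 + 5·7^3 + 5·7^2 + 5·7 + 5 = 4215755; next = 4215754

5·6^6 + 5·6^5 + 5·6^4 + 5·6^3 + 5·6^2 + 5·6 + 5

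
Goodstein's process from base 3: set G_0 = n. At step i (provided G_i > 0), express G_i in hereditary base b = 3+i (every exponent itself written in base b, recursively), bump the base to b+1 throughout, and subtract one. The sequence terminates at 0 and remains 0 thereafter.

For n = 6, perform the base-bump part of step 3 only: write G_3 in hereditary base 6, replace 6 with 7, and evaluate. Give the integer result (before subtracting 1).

8

i=0: 6 = 2·3 (b=3); 3→4: 2·4 = 8; 8−1 = 7
i=1: 7 = 4 + 3 (b=4); 4→5: 5 + 3 = 8; 8−1 = 7
i=2: 7 = 5 + 2 (b=5); 5→6: 6 + 2 = 8; 8−1 = 7
i=3: 7 = 6 + 1 (b=6); 6→7: 7 + 1 = 8; 8−1 = 7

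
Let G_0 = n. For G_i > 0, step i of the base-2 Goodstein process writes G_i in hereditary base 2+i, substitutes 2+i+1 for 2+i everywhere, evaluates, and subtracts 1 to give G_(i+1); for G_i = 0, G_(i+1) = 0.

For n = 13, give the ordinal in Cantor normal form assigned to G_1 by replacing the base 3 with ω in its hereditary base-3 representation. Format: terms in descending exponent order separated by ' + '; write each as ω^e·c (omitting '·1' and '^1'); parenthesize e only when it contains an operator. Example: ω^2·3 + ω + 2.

ω^(ω + 1) + ω^ω

13 —HB2→ 2^(2 + 1) + 2^2 + 1 —bump→ 3^(3 + 1) + 3^3 + 1 = 109 —(−1)→ 108
108 —HB3→ 3^(3 + 1) + 3^3 —bump→ 4^(4 + 1) + 4^4 = 1280 —(−1)→ 1279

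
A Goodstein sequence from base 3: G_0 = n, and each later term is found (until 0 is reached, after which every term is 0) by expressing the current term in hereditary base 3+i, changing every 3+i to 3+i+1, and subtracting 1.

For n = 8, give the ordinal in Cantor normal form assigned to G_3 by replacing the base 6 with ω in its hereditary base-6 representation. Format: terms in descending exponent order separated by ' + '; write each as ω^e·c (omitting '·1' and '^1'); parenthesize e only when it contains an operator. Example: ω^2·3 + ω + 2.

ω + 5

base 3: 8 = 2·3 + 2; at 4: 2·4 + 2 = 10; next = 9
base 4: 9 = 2·4 + 1; at 5: 2·5 + 1 = 11; next = 10
base 5: 10 = 2·5; at 6: 2·6 = 12; next = 11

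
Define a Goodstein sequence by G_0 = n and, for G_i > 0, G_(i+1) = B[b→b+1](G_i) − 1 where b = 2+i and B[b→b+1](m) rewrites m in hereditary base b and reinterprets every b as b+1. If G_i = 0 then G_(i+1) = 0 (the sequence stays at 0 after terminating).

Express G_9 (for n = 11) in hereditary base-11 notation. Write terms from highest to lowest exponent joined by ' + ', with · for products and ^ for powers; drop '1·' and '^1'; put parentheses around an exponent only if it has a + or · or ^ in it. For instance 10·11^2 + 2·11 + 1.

7·11^11 + 7·11^7 + 7·11^6 + 7·11^5 + 7·11^4 + 7·11^3 + 7·11^2 + 7·11 + 4

G_0=11  [base 2] 2^(2 + 1) + 2 + 1  →[2↦3]→  3^(3 + 1) + 3 + 1 = 85  −1 ⇒ G_1=84
G_1=84  [base 3] 3^(3 + 1) + 3  →[3↦4]→  4^(4 + 1) + 4 = 1028  −1 ⇒ G_2=1027
G_2=1027  [base 4] 4^(4 + 1) + 3  →[4↦5]→  5^(5 + 1) + 3 = 15628  −1 ⇒ G_3=15627
G_3=15627  [base 5] 5^(5 + 1) + 2  →[5↦6]→  6^(6 + 1) + 2 = 279938  −1 ⇒ G_4=279937
G_4=279937  [base 6] 6^(6 + 1) + 1  →[6↦7]→  7^(7 + 1) + 1 = 5764802  −1 ⇒ G_5=5764801
G_5=5764801  [base 7] 7^(7 + 1)  →[7↦8]→  8^(8 + 1) = 134217728  −1 ⇒ G_6=134217727
G_6=134217727  [base 8] 7·8^8 + 7·8^7 + 7·8^6 + 7·8^5 + 7·8^4 + 7·8^3 + 7·8^2 + 7·8 + 7  →[8↦9]→  7·9^9 + 7·9^7 + 7·9^6 + 7·9^5 + 7·9^4 + 7·9^3 + 7·9^2 + 7·9 + 7 = 2749609303  −1 ⇒ G_7=2749609302
G_7=2749609302  [base 9] 7·9^9 + 7·9^7 + 7·9^6 + 7·9^5 + 7·9^4 + 7·9^3 + 7·9^2 + 7·9 + 6  →[9↦10]→  7·10^10 + 7·10^7 + 7·10^6 + 7·10^5 + 7·10^4 + 7·10^3 + 7·10^2 + 7·10 + 6 = 70077777776  −1 ⇒ G_8=70077777775
G_8=70077777775  [base 10] 7·10^10 + 7·10^7 + 7·10^6 + 7·10^5 + 7·10^4 + 7·10^3 + 7·10^2 + 7·10 + 5  →[10↦11]→  7·11^11 + 7·11^7 + 7·11^6 + 7·11^5 + 7·11^4 + 7·11^3 + 7·11^2 + 7·11 + 5 = 1997331745491  −1 ⇒ G_9=1997331745490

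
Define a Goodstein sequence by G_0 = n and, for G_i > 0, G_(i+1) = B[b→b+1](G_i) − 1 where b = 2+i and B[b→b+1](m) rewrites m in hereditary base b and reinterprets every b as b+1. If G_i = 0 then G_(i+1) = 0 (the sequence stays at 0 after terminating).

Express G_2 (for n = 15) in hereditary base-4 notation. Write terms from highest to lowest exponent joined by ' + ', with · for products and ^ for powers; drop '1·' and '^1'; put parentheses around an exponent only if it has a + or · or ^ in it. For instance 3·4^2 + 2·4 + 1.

4^(4 + 1) + 4^4 + 3

G_0 = 15. HB_2(15) = 2^(2 + 1) + 2^2 + 2 + 1. Bump = 112. G_1 = 111.
G_1 = 111. HB_3(111) = 3^(3 + 1) + 3^3 + 3. Bump = 1284. G_2 = 1283.
G_2 = 1283. HB_4(1283) = 4^(4 + 1) + 4^4 + 3. Bump = 18753. G_3 = 18752.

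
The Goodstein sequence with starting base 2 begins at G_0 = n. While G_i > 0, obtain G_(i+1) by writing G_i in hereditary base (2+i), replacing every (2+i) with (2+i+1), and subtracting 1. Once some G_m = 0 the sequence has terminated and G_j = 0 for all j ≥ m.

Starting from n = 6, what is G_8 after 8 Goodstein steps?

step 0: 6 = 2^2 + 2; sub 3 for 2: 3^3 + 3; = 30; G_1 = 30−1 = 29
step 1: 29 = 3^3 + 2; sub 4 for 3: 4^4 + 2; = 258; G_2 = 258−1 = 257
step 2: 257 = 4^4 + 1; sub 5 for 4: 5^5 + 1; = 3126; G_3 = 3126−1 = 3125
step 3: 3125 = 5^5; sub 6 for 5: 6^6; = 46656; G_4 = 46656−1 = 46655
step 4: 46655 = 5·6^5 + 5·6^4 + 5·6^3 + 5·6^2 + 5·6 + 5; sub 7 for 6: 5·7^5 + 5·7^4 + 5·7^3 + 5·7^2 + 5·7 + 5; = 98040; G_5 = 98040−1 = 98039
step 5: 98039 = 5·7^5 + 5·7^4 + 5·7^3 + 5·7^2 + 5·7 + 4; sub 8 for 7: 5·8^5 + 5·8^4 + 5·8^3 + 5·8^2 + 5·8 + 4; = 187244; G_6 = 187244−1 = 187243
step 6: 187243 = 5·8^5 + 5·8^4 + 5·8^3 + 5·8^2 + 5·8 + 3; sub 9 for 8: 5·9^5 + 5·9^4 + 5·9^3 + 5·9^2 + 5·9 + 3; = 332148; G_7 = 332148−1 = 332147
step 7: 332147 = 5·9^5 + 5·9^4 + 5·9^3 + 5·9^2 + 5·9 + 2; sub 10 for 9: 5·10^5 + 5·10^4 + 5·10^3 + 5·10^2 + 5·10 + 2; = 555552; G_8 = 555552−1 = 555551
step 8: 555551 = 5·10^5 + 5·10^4 + 5·10^3 + 5·10^2 + 5·10 + 1; sub 11 for 10: 5·11^5 + 5·11^4 + 5·11^3 + 5·11^2 + 5·11 + 1; = 885776; G_9 = 885776−1 = 885775

555551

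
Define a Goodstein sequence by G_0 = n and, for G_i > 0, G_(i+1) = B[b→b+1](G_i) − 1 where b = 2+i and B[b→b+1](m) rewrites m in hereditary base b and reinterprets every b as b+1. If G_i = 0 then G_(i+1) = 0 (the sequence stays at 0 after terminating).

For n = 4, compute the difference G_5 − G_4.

26

G_0=4  [base 2] 2^2  →[2↦3]→  3^3 = 27  −1 ⇒ G_1=26
G_1=26  [base 3] 2·3^2 + 2·3 + 2  →[3↦4]→  2·4^2 + 2·4 + 2 = 42  −1 ⇒ G_2=41
G_2=41  [base 4] 2·4^2 + 2·4 + 1  →[4↦5]→  2·5^2 + 2·5 + 1 = 61  −1 ⇒ G_3=60
G_3=60  [base 5] 2·5^2 + 2·5  →[5↦6]→  2·6^2 + 2·6 = 84  −1 ⇒ G_4=83
G_4=83  [base 6] 2·6^2 + 6 + 5  →[6↦7]→  2·7^2 + 7 + 5 = 110  −1 ⇒ G_5=109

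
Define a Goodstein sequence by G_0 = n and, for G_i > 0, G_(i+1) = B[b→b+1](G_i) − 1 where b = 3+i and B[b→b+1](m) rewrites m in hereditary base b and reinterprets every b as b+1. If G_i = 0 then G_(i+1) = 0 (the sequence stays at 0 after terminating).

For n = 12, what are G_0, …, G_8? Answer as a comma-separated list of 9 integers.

[0] 12 ≡ 3^2 + 3 (base 3). Lift 4: 20. −1: 19.
[1] 19 ≡ 4^2 + 3 (base 4). Lift 5: 28. −1: 27.
[2] 27 ≡ 5^2 + 2 (base 5). Lift 6: 38. −1: 37.
[3] 37 ≡ 6^2 + 1 (base 6). Lift 7: 50. −1: 49.
[4] 49 ≡ 7^2 (base 7). Lift 8: 64. −1: 63.
[5] 63 ≡ 7·8 + 7 (base 8). Lift 9: 70. −1: 69.
[6] 69 ≡ 7·9 + 6 (base 9). Lift 10: 76. −1: 75.
[7] 75 ≡ 7·10 + 5 (base 10). Lift 11: 82. −1: 81.

12, 19, 27, 37, 49, 63, 69, 75, 81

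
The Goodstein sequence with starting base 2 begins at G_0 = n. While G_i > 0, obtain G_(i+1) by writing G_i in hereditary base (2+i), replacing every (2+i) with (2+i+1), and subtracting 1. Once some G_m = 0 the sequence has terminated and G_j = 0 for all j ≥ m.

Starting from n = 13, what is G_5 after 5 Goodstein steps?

5765998

13 —HB2→ 2^(2 + 1) + 2^2 + 1 —bump→ 3^(3 + 1) + 3^3 + 1 = 109 —(−1)→ 108
108 —HB3→ 3^(3 + 1) + 3^3 —bump→ 4^(4 + 1) + 4^4 = 1280 —(−1)→ 1279
1279 —HB4→ 4^(4 + 1) + 3·4^3 + 3·4^2 + 3·4 + 3 —bump→ 5^(5 + 1) + 3·5^3 + 3·5^2 + 3·5 + 3 = 16093 —(−1)→ 16092
16092 —HB5→ 5^(5 + 1) + 3·5^3 + 3·5^2 + 3·5 + 2 —bump→ 6^(6 + 1) + 3·6^3 + 3·6^2 + 3·6 + 2 = 280712 —(−1)→ 280711
280711 —HB6→ 6^(6 + 1) + 3·6^3 + 3·6^2 + 3·6 + 1 —bump→ 7^(7 + 1) + 3·7^3 + 3·7^2 + 3·7 + 1 = 5765999 —(−1)→ 5765998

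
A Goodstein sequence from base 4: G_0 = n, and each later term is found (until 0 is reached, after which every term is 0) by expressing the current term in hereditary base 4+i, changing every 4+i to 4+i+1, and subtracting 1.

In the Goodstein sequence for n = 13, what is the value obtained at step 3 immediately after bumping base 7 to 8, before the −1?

G_0 = 13. HB_4(13) = 3·4 + 1. Bump = 16. G_1 = 15.
G_1 = 15. HB_5(15) = 3·5. Bump = 18. G_2 = 17.
G_2 = 17. HB_6(17) = 2·6 + 5. Bump = 19. G_3 = 18.
G_3 = 18. HB_7(18) = 2·7 + 4. Bump = 20. G_4 = 19.

20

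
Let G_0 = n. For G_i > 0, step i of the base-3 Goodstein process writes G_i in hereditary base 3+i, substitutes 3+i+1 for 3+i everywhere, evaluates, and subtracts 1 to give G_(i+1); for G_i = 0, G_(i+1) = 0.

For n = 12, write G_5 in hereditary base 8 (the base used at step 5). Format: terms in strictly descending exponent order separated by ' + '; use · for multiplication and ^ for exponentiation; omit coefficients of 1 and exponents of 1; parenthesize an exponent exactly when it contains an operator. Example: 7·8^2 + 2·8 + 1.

7·8 + 7

G_0=12  [base 3] 3^2 + 3  →[3↦4]→  4^2 + 4 = 20  −1 ⇒ G_1=19
G_1=19  [base 4] 4^2 + 3  →[4↦5]→  5^2 + 3 = 28  −1 ⇒ G_2=27
G_2=27  [base 5] 5^2 + 2  →[5↦6]→  6^2 + 2 = 38  −1 ⇒ G_3=37
G_3=37  [base 6] 6^2 + 1  →[6↦7]→  7^2 + 1 = 50  −1 ⇒ G_4=49
G_4=49  [base 7] 7^2  →[7↦8]→  8^2 = 64  −1 ⇒ G_5=63
G_5=63  [base 8] 7·8 + 7  →[8↦9]→  7·9 + 7 = 70  −1 ⇒ G_6=69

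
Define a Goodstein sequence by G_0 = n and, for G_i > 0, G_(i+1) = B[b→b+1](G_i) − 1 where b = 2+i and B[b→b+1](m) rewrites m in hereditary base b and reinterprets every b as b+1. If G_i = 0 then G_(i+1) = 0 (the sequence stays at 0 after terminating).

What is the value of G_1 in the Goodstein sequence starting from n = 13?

step 0: 13 = 2^(2 + 1) + 2^2 + 1; sub 3 for 2: 3^(3 + 1) + 3^3 + 1; = 109; G_1 = 109−1 = 108
step 1: 108 = 3^(3 + 1) + 3^3; sub 4 for 3: 4^(4 + 1) + 4^4; = 1280; G_2 = 1280−1 = 1279

108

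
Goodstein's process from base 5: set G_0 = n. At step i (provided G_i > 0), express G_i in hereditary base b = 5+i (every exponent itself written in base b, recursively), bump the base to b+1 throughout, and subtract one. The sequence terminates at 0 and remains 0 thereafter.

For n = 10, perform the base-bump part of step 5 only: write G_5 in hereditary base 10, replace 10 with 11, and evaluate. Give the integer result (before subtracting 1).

i=0: 10 = 2·5 (b=5); 5→6: 2·6 = 12; 12−1 = 11
i=1: 11 = 6 + 5 (b=6); 6→7: 7 + 5 = 12; 12−1 = 11
i=2: 11 = 7 + 4 (b=7); 7→8: 8 + 4 = 12; 12−1 = 11
i=3: 11 = 8 + 3 (b=8); 8→9: 9 + 3 = 12; 12−1 = 11
i=4: 11 = 9 + 2 (b=9); 9→10: 10 + 2 = 12; 12−1 = 11
i=5: 11 = 10 + 1 (b=10); 10→11: 11 + 1 = 12; 12−1 = 11

12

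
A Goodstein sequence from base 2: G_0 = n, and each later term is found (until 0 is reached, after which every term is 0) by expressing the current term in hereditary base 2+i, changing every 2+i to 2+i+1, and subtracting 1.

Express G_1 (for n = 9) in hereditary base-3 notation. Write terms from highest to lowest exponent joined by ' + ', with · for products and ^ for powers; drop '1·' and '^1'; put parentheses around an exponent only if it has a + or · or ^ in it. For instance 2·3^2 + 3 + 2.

3^(3 + 1)

G_0 = 9. HB_2(9) = 2^(2 + 1) + 1. Bump = 82. G_1 = 81.
G_1 = 81. HB_3(81) = 3^(3 + 1). Bump = 1024. G_2 = 1023.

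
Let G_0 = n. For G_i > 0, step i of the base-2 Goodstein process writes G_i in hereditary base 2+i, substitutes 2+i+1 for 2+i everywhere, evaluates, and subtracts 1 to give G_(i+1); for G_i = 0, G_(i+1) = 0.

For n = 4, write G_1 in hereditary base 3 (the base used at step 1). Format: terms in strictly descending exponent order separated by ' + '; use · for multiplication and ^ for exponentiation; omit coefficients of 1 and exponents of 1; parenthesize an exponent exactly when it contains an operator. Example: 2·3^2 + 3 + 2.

[0] 4 ≡ 2^2 (base 2). Lift 3: 27. −1: 26.
[1] 26 ≡ 2·3^2 + 2·3 + 2 (base 3). Lift 4: 42. −1: 41.

2·3^2 + 2·3 + 2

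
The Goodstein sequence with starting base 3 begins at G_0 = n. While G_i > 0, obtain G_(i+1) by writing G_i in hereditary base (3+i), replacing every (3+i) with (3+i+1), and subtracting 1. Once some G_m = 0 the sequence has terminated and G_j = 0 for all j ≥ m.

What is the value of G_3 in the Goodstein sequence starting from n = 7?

9

base 3: 7 = 2·3 + 1; at 4: 2·4 + 1 = 9; next = 8
base 4: 8 = 2·4; at 5: 2·5 = 10; next = 9
base 5: 9 = 5 + 4; at 6: 6 + 4 = 10; next = 9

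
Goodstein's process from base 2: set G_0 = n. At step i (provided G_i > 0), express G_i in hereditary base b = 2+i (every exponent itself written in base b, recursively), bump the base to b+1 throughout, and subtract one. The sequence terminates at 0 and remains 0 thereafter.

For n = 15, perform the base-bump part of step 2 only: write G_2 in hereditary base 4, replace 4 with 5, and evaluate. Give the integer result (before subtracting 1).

G_0=15  [base 2] 2^(2 + 1) + 2^2 + 2 + 1  →[2↦3]→  3^(3 + 1) + 3^3 + 3 + 1 = 112  −1 ⇒ G_1=111
G_1=111  [base 3] 3^(3 + 1) + 3^3 + 3  →[3↦4]→  4^(4 + 1) + 4^4 + 4 = 1284  −1 ⇒ G_2=1283
G_2=1283  [base 4] 4^(4 + 1) + 4^4 + 3  →[4↦5]→  5^(5 + 1) + 5^5 + 3 = 18753  −1 ⇒ G_3=18752

18753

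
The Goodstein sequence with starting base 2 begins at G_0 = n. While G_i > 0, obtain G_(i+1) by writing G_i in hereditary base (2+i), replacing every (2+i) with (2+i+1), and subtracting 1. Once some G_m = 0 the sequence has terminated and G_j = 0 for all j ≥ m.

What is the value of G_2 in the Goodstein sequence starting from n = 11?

11 —HB2→ 2^(2 + 1) + 2 + 1 —bump→ 3^(3 + 1) + 3 + 1 = 85 —(−1)→ 84
84 —HB3→ 3^(3 + 1) + 3 —bump→ 4^(4 + 1) + 4 = 1028 —(−1)→ 1027

1027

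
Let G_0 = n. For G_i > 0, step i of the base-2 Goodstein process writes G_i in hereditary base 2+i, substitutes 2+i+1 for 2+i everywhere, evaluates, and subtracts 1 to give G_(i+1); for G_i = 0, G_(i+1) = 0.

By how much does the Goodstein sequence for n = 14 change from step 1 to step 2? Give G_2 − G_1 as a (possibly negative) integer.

base 2: 14 = 2^(2 + 1) + 2^2 + 2; at 3: 3^(3 + 1) + 3^3 + 3 = 111; next = 110
base 3: 110 = 3^(3 + 1) + 3^3 + 2; at 4: 4^(4 + 1) + 4^4 + 2 = 1282; next = 1281

1171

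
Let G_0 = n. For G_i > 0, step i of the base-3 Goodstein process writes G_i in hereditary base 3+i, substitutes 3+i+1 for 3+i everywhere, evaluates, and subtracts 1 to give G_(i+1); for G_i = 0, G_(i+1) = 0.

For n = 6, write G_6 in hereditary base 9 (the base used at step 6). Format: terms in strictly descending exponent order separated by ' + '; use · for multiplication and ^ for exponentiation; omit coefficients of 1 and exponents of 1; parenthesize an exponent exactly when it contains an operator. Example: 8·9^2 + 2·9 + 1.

G_0 = 6. HB_3(6) = 2·3. Bump = 8. G_1 = 7.
G_1 = 7. HB_4(7) = 4 + 3. Bump = 8. G_2 = 7.
G_2 = 7. HB_5(7) = 5 + 2. Bump = 8. G_3 = 7.
G_3 = 7. HB_6(7) = 6 + 1. Bump = 8. G_4 = 7.
G_4 = 7. HB_7(7) = 7. Bump = 8. G_5 = 7.
G_5 = 7. HB_8(7) = 7. Bump = 7. G_6 = 6.
G_6 = 6. HB_9(6) = 6. Bump = 6. G_7 = 5.

6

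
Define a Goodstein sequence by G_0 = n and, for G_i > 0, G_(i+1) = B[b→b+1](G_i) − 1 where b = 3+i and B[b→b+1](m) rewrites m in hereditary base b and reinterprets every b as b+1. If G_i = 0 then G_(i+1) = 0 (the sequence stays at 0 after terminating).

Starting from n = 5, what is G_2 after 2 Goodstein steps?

5

5 —HB3→ 3 + 2 —bump→ 4 + 2 = 6 —(−1)→ 5
5 —HB4→ 4 + 1 —bump→ 5 + 1 = 6 —(−1)→ 5
5 —HB5→ 5 —bump→ 6 = 6 —(−1)→ 5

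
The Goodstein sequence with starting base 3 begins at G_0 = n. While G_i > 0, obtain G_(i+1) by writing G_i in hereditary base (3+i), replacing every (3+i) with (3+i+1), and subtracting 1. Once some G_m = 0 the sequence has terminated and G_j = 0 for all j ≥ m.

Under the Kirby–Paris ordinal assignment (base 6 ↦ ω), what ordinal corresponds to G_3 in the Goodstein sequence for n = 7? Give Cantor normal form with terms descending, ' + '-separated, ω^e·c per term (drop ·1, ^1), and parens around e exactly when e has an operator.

step 0: 7 = 2·3 + 1; sub 4 for 3: 2·4 + 1; = 9; G_1 = 9−1 = 8
step 1: 8 = 2·4; sub 5 for 4: 2·5; = 10; G_2 = 10−1 = 9
step 2: 9 = 5 + 4; sub 6 for 5: 6 + 4; = 10; G_3 = 10−1 = 9
step 3: 9 = 6 + 3; sub 7 for 6: 7 + 3; = 10; G_4 = 10−1 = 9

ω + 3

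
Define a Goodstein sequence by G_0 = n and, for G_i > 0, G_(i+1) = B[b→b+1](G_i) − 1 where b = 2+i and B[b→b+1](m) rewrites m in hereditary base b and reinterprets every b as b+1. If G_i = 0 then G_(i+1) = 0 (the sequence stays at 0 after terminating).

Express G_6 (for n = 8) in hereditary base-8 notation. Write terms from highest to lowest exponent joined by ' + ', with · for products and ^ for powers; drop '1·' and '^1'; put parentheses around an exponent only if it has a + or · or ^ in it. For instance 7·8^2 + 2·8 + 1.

[0] 8 ≡ 2^(2 + 1) (base 2). Lift 3: 81. −1: 80.
[1] 80 ≡ 2·3^3 + 2·3^2 + 2·3 + 2 (base 3). Lift 4: 554. −1: 553.
[2] 553 ≡ 2·4^4 + 2·4^2 + 2·4 + 1 (base 4). Lift 5: 6311. −1: 6310.
[3] 6310 ≡ 2·5^5 + 2·5^2 + 2·5 (base 5). Lift 6: 93396. −1: 93395.
[4] 93395 ≡ 2·6^6 + 2·6^2 + 6 + 5 (base 6). Lift 7: 1647196. −1: 1647195.
[5] 1647195 ≡ 2·7^7 + 2·7^2 + 7 + 4 (base 7). Lift 8: 33554572. −1: 33554571.
[6] 33554571 ≡ 2·8^8 + 2·8^2 + 8 + 3 (base 8). Lift 9: 774841152. −1: 774841151.

2·8^8 + 2·8^2 + 8 + 3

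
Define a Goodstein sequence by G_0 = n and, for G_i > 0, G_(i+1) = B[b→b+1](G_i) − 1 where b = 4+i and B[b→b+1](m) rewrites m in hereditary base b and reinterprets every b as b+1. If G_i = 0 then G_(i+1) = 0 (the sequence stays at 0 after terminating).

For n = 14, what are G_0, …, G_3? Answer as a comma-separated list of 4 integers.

14, 16, 18, 20

base 4: 14 = 3·4 + 2; at 5: 3·5 + 2 = 17; next = 16
base 5: 16 = 3·5 + 1; at 6: 3·6 + 1 = 19; next = 18
base 6: 18 = 3·6; at 7: 3·7 = 21; next = 20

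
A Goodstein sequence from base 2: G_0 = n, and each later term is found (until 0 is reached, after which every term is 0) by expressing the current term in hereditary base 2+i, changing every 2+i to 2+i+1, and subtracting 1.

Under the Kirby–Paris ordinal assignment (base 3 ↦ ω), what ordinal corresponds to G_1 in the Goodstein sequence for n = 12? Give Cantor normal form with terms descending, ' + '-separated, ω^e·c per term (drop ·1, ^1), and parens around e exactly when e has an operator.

ω^(ω + 1) + ω^2·2 + ω·2 + 2

G_0=12  [base 2] 2^(2 + 1) + 2^2  →[2↦3]→  3^(3 + 1) + 3^3 = 108  −1 ⇒ G_1=107
G_1=107  [base 3] 3^(3 + 1) + 2·3^2 + 2·3 + 2  →[3↦4]→  4^(4 + 1) + 2·4^2 + 2·4 + 2 = 1066  −1 ⇒ G_2=1065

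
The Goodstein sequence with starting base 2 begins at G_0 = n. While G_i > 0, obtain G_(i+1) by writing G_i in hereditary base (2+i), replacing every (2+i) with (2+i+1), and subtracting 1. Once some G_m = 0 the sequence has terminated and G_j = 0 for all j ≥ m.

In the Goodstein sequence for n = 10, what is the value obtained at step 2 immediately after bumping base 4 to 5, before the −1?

10 —HB2→ 2^(2 + 1) + 2 —bump→ 3^(3 + 1) + 3 = 84 —(−1)→ 83
83 —HB3→ 3^(3 + 1) + 2 —bump→ 4^(4 + 1) + 2 = 1026 —(−1)→ 1025
1025 —HB4→ 4^(4 + 1) + 1 —bump→ 5^(5 + 1) + 1 = 15626 —(−1)→ 15625

15626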